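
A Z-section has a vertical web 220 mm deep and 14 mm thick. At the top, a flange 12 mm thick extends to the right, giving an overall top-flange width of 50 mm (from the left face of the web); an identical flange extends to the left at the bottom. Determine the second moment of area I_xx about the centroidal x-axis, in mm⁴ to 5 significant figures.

I_xx ≈ 2.1778 × 10⁷ mm⁴

Split into non-overlapping primitives; take the origin at the lower-left of the bounding box.
Web: 14 × 220, A = 3 080 mm², y = 110 mm, Ī = 12 422 667 mm⁴.
Top flange (beyond web): 36 × 12, A = 432 mm², y = 214 mm, Ī = 5 184 mm⁴.
Bottom flange (beyond web): 36 × 12, A = 432 mm², y = 6 mm, Ī = 5 184 mm⁴.
Centroid: ȳ = ΣA·y / ΣA = 110 mm.
Transfer each piece to the centroidal x-axis using Ī + A·d² with d = y − 110:
  web: d = 0 mm → contributes +12 422 667 mm⁴
  top flange (beyond web): d = 104 mm → contributes +4 677 696 mm⁴
  bottom flange (beyond web): d = -104 mm → contributes +4 677 696 mm⁴
Total I = 21 778 059 mm⁴.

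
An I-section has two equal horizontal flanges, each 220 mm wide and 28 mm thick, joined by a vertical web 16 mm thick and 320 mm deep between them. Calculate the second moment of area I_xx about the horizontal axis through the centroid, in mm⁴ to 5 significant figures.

I_xx ≈ 4.1750 × 10⁸ mm⁴

Decompose the section into non-overlapping parts with the origin at the bottom-left of its bounding rectangle.
Bottom flange: 220 × 28, A = 6 160 mm², y = 14 mm, Ī = 402453.3 mm⁴.
Web: 16 × 320, A = 5 120 mm², y = 188 mm, Ī = 43 690 667 mm⁴.
Top flange: 220 × 28, A = 6 160 mm², y = 362 mm, Ī = 402453.3 mm⁴.
By symmetry the centroid is at mid-height, ȳ = 188 mm.
Transfer each piece to the horizontal axis through the centroid using Ī + A·d² with d = y − 188:
  bottom flange: d = -174 mm → contributes +186 902 613 mm⁴
  web: d = 0 mm → contributes +43 690 667 mm⁴
  top flange: d = 174 mm → contributes +186 902 613 mm⁴
Total I = 417 495 893 mm⁴.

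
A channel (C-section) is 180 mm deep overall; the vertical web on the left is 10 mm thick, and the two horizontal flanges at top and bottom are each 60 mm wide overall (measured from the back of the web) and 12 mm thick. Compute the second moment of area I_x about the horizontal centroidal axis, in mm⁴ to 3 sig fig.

I_x ≈ 1.33 × 10⁷ mm⁴

Split into non-overlapping primitives; take the origin at the lower-left of the bounding box.
Web: 10 × 180, A = 1 800 mm², y = 90 mm, Ī = 4 860 000 mm⁴.
Top flange (beyond web): 50 × 12, A = 600 mm², y = 174 mm, Ī = 7 200 mm⁴.
Bottom flange (beyond web): 50 × 12, A = 600 mm², y = 6 mm, Ī = 7 200 mm⁴.
By symmetry the centroid is at mid-height, ȳ = 90 mm.
Transfer each piece to the horizontal centroidal axis using Ī + A·d² with d = y − 90:
  web: d = 0 mm → contributes +4 860 000 mm⁴
  top flange (beyond web): d = 84 mm → contributes +4 240 800 mm⁴
  bottom flange (beyond web): d = -84 mm → contributes +4 240 800 mm⁴
Total I = 13 341 600 mm⁴.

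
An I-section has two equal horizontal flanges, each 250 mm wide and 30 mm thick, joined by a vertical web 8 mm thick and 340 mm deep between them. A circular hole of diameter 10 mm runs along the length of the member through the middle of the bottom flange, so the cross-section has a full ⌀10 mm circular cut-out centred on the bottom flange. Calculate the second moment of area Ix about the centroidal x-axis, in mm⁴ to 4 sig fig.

Ix ≈ 5.380 × 10⁸ mm⁴

Treat the section as a set of non-overlapping primitives; coordinates are from the bounding-box lower-left.
Bottom flange: 250 × 30, A = 7 500 mm², y = 15 mm, Ī = 562 500 mm⁴.
Web: 8 × 340, A = 2 720 mm², y = 200 mm, Ī = 26 202 667 mm⁴.
Top flange: 250 × 30, A = 7 500 mm², y = 385 mm, Ī = 562 500 mm⁴.
Hole (subtracted): ⌀10, A = 78.5398 mm², y = 15 mm, Ī = 490.874 mm⁴.
Centroid: ȳ = ΣA·y / ΣA = 200.824 mm.
Transfer each piece to the centroidal x-axis using Ī + A·d² with d = y − 200.824:
  bottom flange: d = -185.824 mm → contributes +259 540 634 mm⁴
  web: d = -0.82362 mm → contributes +26 204 512 mm⁴
  top flange: d = 184.176 mm → contributes +254 969 541 mm⁴
  hole: d = -185.824 mm → contributes −2 712 504 mm⁴
Total I = 538 002 183 mm⁴.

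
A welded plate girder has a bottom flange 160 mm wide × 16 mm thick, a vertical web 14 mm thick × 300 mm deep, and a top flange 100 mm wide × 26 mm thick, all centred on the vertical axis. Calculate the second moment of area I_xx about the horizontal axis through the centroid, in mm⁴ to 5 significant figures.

I_xx ≈ 1.6465 × 10⁸ mm⁴

Treat the section as a set of non-overlapping primitives; coordinates are from the bounding-box lower-left.
Bottom plate: 160 × 16, A = 2 560 mm², y = 8 mm, Ī = 54613.33 mm⁴.
Web plate: 14 × 300, A = 4 200 mm², y = 166 mm, Ī = 31 500 000 mm⁴.
Top plate: 100 × 26, A = 2 600 mm², y = 329 mm, Ī = 146466.7 mm⁴.
Centroid: ȳ = ΣA·y / ΣA = 168.0641 mm.
Transfer each piece to the horizontal axis through the centroid using Ī + A·d² with d = y − 168.0641:
  bottom plate: d = -160.0641 mm → contributes +65 643 137 mm⁴
  web plate: d = -2.064103 mm → contributes +31 517 894 mm⁴
  top plate: d = 160.9359 mm → contributes +67 487 411 mm⁴
Total I = 164 648 442 mm⁴.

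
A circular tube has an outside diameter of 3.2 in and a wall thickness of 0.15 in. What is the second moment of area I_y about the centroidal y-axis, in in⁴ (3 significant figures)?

I_y ≈ 1.68 in⁴

Decompose the section into non-overlapping parts with the origin at the bottom-left of its bounding rectangle.
Outer circle: ⌀3.2, A = 8.0425 in², x = 1.6 in, Ī = 5.1472 in⁴.
Bore (subtracted): ⌀2.9, A = 6.6052 in², x = 1.6 in, Ī = 3.4719 in⁴.
By symmetry the centroid is at mid-width, x̄ = 1.6 in.
All pieces are centred on the centroidal y-axis, so I = ΣĪ (holes subtracted) = 1.6753 in⁴.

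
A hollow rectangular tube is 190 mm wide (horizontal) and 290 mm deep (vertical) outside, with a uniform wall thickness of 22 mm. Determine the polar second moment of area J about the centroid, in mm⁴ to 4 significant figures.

J ≈ 3.070 × 10⁸ mm⁴

Split into non-overlapping primitives; take the origin at the lower-left of the bounding box.
Outer rectangle: 190 × 290, A = 55 100 mm², y = 145 mm, Ī = 386 159 167 mm⁴.
Inner void (subtracted): 146 × 246, A = 35 916 mm², y = 145 mm, Ī = 181 124 388 mm⁴.
By symmetry the centroid is at mid-height, ȳ = 145 mm.
All pieces are centred on the centroidal x-axis, so I = ΣĪ (holes subtracted) = 205 034 779 mm⁴.
Repeating about the centroidal y-axis gives I_y = 101 960 379 mm⁴.
Polar second moment: J = I_x + I_y = 306 995 157 mm⁴.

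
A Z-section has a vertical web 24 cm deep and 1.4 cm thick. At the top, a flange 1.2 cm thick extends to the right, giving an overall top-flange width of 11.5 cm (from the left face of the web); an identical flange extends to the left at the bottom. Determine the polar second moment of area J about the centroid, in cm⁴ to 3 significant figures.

Treat the section as a set of non-overlapping primitives; coordinates are from the bounding-box lower-left.
Web: 1.4 × 24, A = 33.6 cm², y = 12 cm, Ī = 1612.8 cm⁴.
Top flange (beyond web): 10.1 × 1.2, A = 12.12 cm², y = 23.4 cm, Ī = 1.4544 cm⁴.
Bottom flange (beyond web): 10.1 × 1.2, A = 12.12 cm², y = 0.6 cm, Ī = 1.4544 cm⁴.
Centroid: ȳ = ΣA·y / ΣA = 12 cm.
Transfer each piece to the centroidal x-axis using Ī + A·d² with d = y − 12:
  web: d = 0 cm → contributes +1612.8 cm⁴
  top flange (beyond web): d = 11.4 cm → contributes +1576.6 cm⁴
  bottom flange (beyond web): d = -11.4 cm → contributes +1576.6 cm⁴
Total I = 4765.9 cm⁴.
For the y-axis: x̄ = 10.8 cm.
Repeating about the centroidal y-axis gives I_y = 1 013 cm⁴.
Polar second moment: J = I_x + I_y = 5778.9 cm⁴.

J ≈ 5780 cm⁴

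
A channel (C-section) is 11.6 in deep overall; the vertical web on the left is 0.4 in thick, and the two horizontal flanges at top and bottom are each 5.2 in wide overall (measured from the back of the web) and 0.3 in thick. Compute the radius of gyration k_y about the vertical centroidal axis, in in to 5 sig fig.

Treat the section as a set of non-overlapping primitives; coordinates are from the bounding-box lower-left.
Web: 0.4 × 11.6, A = 4.64 in², x = 0.2 in, Ī = 0.06186667 in⁴.
Top flange (beyond web): 4.8 × 0.3, A = 1.44 in², x = 2.8 in, Ī = 2.7648 in⁴.
Bottom flange (beyond web): 4.8 × 0.3, A = 1.44 in², x = 2.8 in, Ī = 2.7648 in⁴.
Centroid: x̄ = ΣA·x / ΣA = 1.195745 in.
Transfer each piece to the vertical centroidal axis using Ī + A·d² with d = x − 1.195745:
  web: d = -0.9957447 in → contributes +4.662461 in⁴
  top flange (beyond web): d = 1.604255 in → contributes +6.470835 in⁴
  bottom flange (beyond web): d = 1.604255 in → contributes +6.470835 in⁴
Total I = 17.60413 in⁴.
Radius of gyration: k = √(I/A) = √(17.60413 / 7.52) = 1.530024 in.

k_y ≈ 1.5300 in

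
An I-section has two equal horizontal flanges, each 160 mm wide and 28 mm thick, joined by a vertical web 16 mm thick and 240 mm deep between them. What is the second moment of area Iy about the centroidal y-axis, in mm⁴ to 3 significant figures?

Break the section into simple shapes (no overlaps), measuring from the bottom-left corner of the bounding box.
Bottom flange: 160 × 28, A = 4 480 mm², x = 80 mm, Ī = 9 557 333 mm⁴.
Web: 16 × 240, A = 3 840 mm², x = 80 mm, Ī = 81 920 mm⁴.
Top flange: 160 × 28, A = 4 480 mm², x = 80 mm, Ī = 9 557 333 mm⁴.
By symmetry the centroid is at mid-width, x̄ = 80 mm.
All pieces are centred on the centroidal y-axis, so I = ΣĪ = 19 196 587 mm⁴.

Iy ≈ 1.92 × 10⁷ mm⁴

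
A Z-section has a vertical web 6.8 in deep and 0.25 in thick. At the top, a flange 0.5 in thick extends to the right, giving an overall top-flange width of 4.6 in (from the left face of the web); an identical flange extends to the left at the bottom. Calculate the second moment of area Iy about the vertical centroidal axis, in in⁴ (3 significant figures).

Decompose the section into non-overlapping parts with the origin at the bottom-left of its bounding rectangle.
Web: 0.25 × 6.8, A = 1.7 in², x = 4.475 in, Ī = 0.0088542 in⁴.
Top flange (beyond web): 4.35 × 0.5, A = 2.175 in², x = 6.775 in, Ī = 3.4297 in⁴.
Bottom flange (beyond web): 4.35 × 0.5, A = 2.175 in², x = 2.175 in, Ī = 3.4297 in⁴.
Centroid: x̄ = ΣA·x / ΣA = 4.475 in.
Transfer each piece to the vertical centroidal axis using Ī + A·d² with d = x − 4.475:
  web: d = 0 in → contributes +0.0088542 in⁴
  top flange (beyond web): d = 2.3 in → contributes +14.935 in⁴
  bottom flange (beyond web): d = -2.3 in → contributes +14.935 in⁴
Total I = 29.88 in⁴.

Iy ≈ 29.9 in⁴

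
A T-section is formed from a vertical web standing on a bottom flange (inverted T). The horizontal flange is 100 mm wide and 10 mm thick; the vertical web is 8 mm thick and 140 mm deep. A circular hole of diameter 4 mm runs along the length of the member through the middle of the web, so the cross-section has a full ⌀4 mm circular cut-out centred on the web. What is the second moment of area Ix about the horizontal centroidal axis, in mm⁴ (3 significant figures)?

Ix ≈ 4.79 × 10⁶ mm⁴

Treat the section as a set of non-overlapping primitives; coordinates are from the bounding-box lower-left.
Flange: 100 × 10, A = 1 000 mm², y = 5 mm, Ī = 8333.3 mm⁴.
Web: 8 × 140, A = 1 120 mm², y = 80 mm, Ī = 1 829 333 mm⁴.
Hole (subtracted): ⌀4, A = 12.566 mm², y = 80 mm, Ī = 12.566 mm⁴.
Centroid: ȳ = ΣA·y / ΣA = 44.412 mm.
Transfer each piece to the horizontal centroidal axis using Ī + A·d² with d = y − 44.412:
  flange: d = -39.412 mm → contributes +1 561 615 mm⁴
  web: d = 35.588 mm → contributes +3 247 844 mm⁴
  hole: d = 35.588 mm → contributes −15 928 mm⁴
Total I = 4 793 531 mm⁴.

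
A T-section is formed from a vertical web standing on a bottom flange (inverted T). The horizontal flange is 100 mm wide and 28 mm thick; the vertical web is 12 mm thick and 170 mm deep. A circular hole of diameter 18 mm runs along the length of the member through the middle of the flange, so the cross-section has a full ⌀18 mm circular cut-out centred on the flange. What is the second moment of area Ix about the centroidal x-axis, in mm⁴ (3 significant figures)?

Decompose the section into non-overlapping parts with the origin at the bottom-left of its bounding rectangle.
Flange: 100 × 28, A = 2 800 mm², y = 14 mm, Ī = 182 933 mm⁴.
Web: 12 × 170, A = 2 040 mm², y = 113 mm, Ī = 4 913 000 mm⁴.
Hole (subtracted): ⌀18, A = 254.47 mm², y = 14 mm, Ī = 5 153 mm⁴.
Centroid: ȳ = ΣA·y / ΣA = 58.043 mm.
Transfer each piece to the centroidal x-axis using Ī + A·d² with d = y − 58.043:
  flange: d = -44.043 mm → contributes +5 614 305 mm⁴
  web: d = 54.957 mm → contributes +11 074 381 mm⁴
  hole: d = -44.043 mm → contributes −498 766 mm⁴
Total I = 16 189 920 mm⁴.

Ix ≈ 1.62 × 10⁷ mm⁴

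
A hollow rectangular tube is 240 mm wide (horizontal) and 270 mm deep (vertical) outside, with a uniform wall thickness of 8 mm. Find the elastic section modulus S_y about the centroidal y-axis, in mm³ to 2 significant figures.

S_y ≈ 6.1 × 10⁵ mm³

Treat the section as a set of non-overlapping primitives; coordinates are from the bounding-box lower-left.
Outer rectangle: 240 × 270, A = 64 800 mm², x = 120 mm, Ī = 311 040 000 mm⁴.
Inner void (subtracted): 224 × 254, A = 56 896 mm², x = 120 mm, Ī = 237 901 141 mm⁴.
By symmetry the centroid is at mid-width, x̄ = 120 mm.
All pieces are centred on the centroidal y-axis, so I = ΣĪ (holes subtracted) = 73 138 859 mm⁴.
Extreme fibre distance c = 120 mm; S = I/c = 609 490 mm³.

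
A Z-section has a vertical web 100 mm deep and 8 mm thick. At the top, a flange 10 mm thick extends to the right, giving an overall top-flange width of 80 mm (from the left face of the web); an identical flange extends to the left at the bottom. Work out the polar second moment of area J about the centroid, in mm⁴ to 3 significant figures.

J ≈ 6.53 × 10⁶ mm⁴

Treat the section as a set of non-overlapping primitives; coordinates are from the bounding-box lower-left.
Web: 8 × 100, A = 800 mm², y = 50 mm, Ī = 666 667 mm⁴.
Top flange (beyond web): 72 × 10, A = 720 mm², y = 95 mm, Ī = 6 000 mm⁴.
Bottom flange (beyond web): 72 × 10, A = 720 mm², y = 5 mm, Ī = 6 000 mm⁴.
Centroid: ȳ = ΣA·y / ΣA = 50 mm.
Transfer each piece to the centroidal x-axis using Ī + A·d² with d = y − 50:
  web: d = 0 mm → contributes +666 667 mm⁴
  top flange (beyond web): d = 45 mm → contributes +1 464 000 mm⁴
  bottom flange (beyond web): d = -45 mm → contributes +1 464 000 mm⁴
Total I = 3 594 667 mm⁴.
For the y-axis: x̄ = 76 mm.
Repeating about the centroidal y-axis gives I_y = 2 930 347 mm⁴.
Polar second moment: J = I_x + I_y = 6 525 013 mm⁴.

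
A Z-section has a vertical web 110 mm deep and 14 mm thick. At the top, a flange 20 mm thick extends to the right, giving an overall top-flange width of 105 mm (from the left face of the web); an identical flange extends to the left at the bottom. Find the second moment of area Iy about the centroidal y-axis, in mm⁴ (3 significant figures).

Iy ≈ 1.26 × 10⁷ mm⁴

Split into non-overlapping primitives; take the origin at the lower-left of the bounding box.
Web: 14 × 110, A = 1 540 mm², x = 98 mm, Ī = 25 153 mm⁴.
Top flange (beyond web): 91 × 20, A = 1 820 mm², x = 150.5 mm, Ī = 1 255 952 mm⁴.
Bottom flange (beyond web): 91 × 20, A = 1 820 mm², x = 45.5 mm, Ī = 1 255 952 mm⁴.
Centroid: x̄ = ΣA·x / ΣA = 98 mm.
Transfer each piece to the centroidal y-axis using Ī + A·d² with d = x − 98:
  web: d = 0 mm → contributes +25 153 mm⁴
  top flange (beyond web): d = 52.5 mm → contributes +6 272 327 mm⁴
  bottom flange (beyond web): d = -52.5 mm → contributes +6 272 327 mm⁴
Total I = 12 569 807 mm⁴.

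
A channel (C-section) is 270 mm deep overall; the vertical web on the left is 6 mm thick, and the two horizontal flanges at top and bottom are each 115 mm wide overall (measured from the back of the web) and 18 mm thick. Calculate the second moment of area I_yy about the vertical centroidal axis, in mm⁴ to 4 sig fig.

Treat the section as a set of non-overlapping primitives; coordinates are from the bounding-box lower-left.
Web: 6 × 270, A = 1 620 mm², x = 3 mm, Ī = 4 860 mm⁴.
Top flange (beyond web): 109 × 18, A = 1 962 mm², x = 60.5 mm, Ī = 1 942 544 mm⁴.
Bottom flange (beyond web): 109 × 18, A = 1 962 mm², x = 60.5 mm, Ī = 1 942 544 mm⁴.
Centroid: x̄ = ΣA·x / ΣA = 43.6981 mm.
Transfer each piece to the vertical centroidal axis using Ī + A·d² with d = x − 43.6981:
  web: d = -40.6981 mm → contributes +2 688 117 mm⁴
  top flange (beyond web): d = 16.8019 mm → contributes +2 496 427 mm⁴
  bottom flange (beyond web): d = 16.8019 mm → contributes +2 496 427 mm⁴
Total I = 7 680 971 mm⁴.

I_yy ≈ 7.681 × 10⁶ mm⁴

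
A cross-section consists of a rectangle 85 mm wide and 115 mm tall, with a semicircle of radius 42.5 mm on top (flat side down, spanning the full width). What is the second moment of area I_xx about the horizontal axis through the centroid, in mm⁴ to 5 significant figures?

Treat the section as a set of non-overlapping primitives; coordinates are from the bounding-box lower-left.
Rectangular body: 85 × 115, A = 9 775 mm², y = 57.5 mm, Ī = 10 772 865 mm⁴.
Semicircular cap: semicircle r = 42.5, A = 2837.251 mm², y = 133.0376 mm, Ī = 358086.4 mm⁴.
Centroid: ȳ = ΣA·y / ΣA = 74.49292 mm.
Transfer each piece to the horizontal axis through the centroid using Ī + A·d² with d = y − 74.49292:
  rectangular body: d = -16.99292 mm → contributes +13 595 488 mm⁴
  semicircular cap: d = 58.54464 mm → contributes +10 082 691 mm⁴
Total I = 23 678 180 mm⁴.

I_xx ≈ 2.3678 × 10⁷ mm⁴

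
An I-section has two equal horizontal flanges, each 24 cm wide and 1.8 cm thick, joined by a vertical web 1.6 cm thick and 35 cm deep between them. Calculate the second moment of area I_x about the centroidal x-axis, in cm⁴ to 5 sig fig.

I_x ≈ 3.4992 × 10⁴ cm⁴

Break the section into simple shapes (no overlaps), measuring from the bottom-left corner of the bounding box.
Bottom flange: 24 × 1.8, A = 43.2 cm², y = 0.9 cm, Ī = 11.664 cm⁴.
Web: 1.6 × 35, A = 56 cm², y = 19.3 cm, Ī = 5716.667 cm⁴.
Top flange: 24 × 1.8, A = 43.2 cm², y = 37.7 cm, Ī = 11.664 cm⁴.
By symmetry the centroid is at mid-height, ȳ = 19.3 cm.
Transfer each piece to the centroidal x-axis using Ī + A·d² with d = y − 19.3:
  bottom flange: d = -18.4 cm → contributes +14637.46 cm⁴
  web: d = 0 cm → contributes +5716.667 cm⁴
  top flange: d = 18.4 cm → contributes +14637.46 cm⁴
Total I = 34991.58 cm⁴.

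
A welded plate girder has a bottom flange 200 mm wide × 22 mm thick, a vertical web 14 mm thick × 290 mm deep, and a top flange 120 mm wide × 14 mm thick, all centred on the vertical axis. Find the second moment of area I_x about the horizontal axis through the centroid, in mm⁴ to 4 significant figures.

I_x ≈ 1.562 × 10⁸ mm⁴

Break the section into simple shapes (no overlaps), measuring from the bottom-left corner of the bounding box.
Bottom plate: 200 × 22, A = 4 400 mm², y = 11 mm, Ī = 177 467 mm⁴.
Web plate: 14 × 290, A = 4 060 mm², y = 167 mm, Ī = 28 453 833 mm⁴.
Top plate: 120 × 14, A = 1 680 mm², y = 319 mm, Ī = 27 440 mm⁴.
Centroid: ȳ = ΣA·y / ΣA = 124.491 mm.
Transfer each piece to the horizontal axis through the centroid using Ī + A·d² with d = y − 124.491:
  bottom plate: d = -113.491 mm → contributes +56 850 502 mm⁴
  web plate: d = 42.5089 mm → contributes +35 790 272 mm⁴
  top plate: d = 194.509 mm → contributes +63 588 061 mm⁴
Total I = 156 228 834 mm⁴.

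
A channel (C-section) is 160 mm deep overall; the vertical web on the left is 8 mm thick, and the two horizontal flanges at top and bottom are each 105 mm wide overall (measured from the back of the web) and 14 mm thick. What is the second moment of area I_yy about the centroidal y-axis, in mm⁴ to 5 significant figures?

Split into non-overlapping primitives; take the origin at the lower-left of the bounding box.
Web: 8 × 160, A = 1 280 mm², x = 4 mm, Ī = 6826.667 mm⁴.
Top flange (beyond web): 97 × 14, A = 1 358 mm², x = 56.5 mm, Ī = 1 064 785 mm⁴.
Bottom flange (beyond web): 97 × 14, A = 1 358 mm², x = 56.5 mm, Ī = 1 064 785 mm⁴.
Centroid: x̄ = ΣA·x / ΣA = 39.68318 mm.
Transfer each piece to the centroidal y-axis using Ī + A·d² with d = x − 39.68318:
  web: d = -35.68318 mm → contributes +1 636 637 mm⁴
  top flange (beyond web): d = 16.81682 mm → contributes +1 448 835 mm⁴
  bottom flange (beyond web): d = 16.81682 mm → contributes +1 448 835 mm⁴
Total I = 4 534 307 mm⁴.

I_yy ≈ 4.5343 × 10⁶ mm⁴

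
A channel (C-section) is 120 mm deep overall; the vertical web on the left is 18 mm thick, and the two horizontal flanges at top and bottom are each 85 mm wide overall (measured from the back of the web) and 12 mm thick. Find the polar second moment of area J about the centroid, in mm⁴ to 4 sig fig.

J ≈ 9.625 × 10⁶ mm⁴

Split into non-overlapping primitives; take the origin at the lower-left of the bounding box.
Web: 18 × 120, A = 2 160 mm², y = 60 mm, Ī = 2 592 000 mm⁴.
Top flange (beyond web): 67 × 12, A = 804 mm², y = 114 mm, Ī = 9 648 mm⁴.
Bottom flange (beyond web): 67 × 12, A = 804 mm², y = 6 mm, Ī = 9 648 mm⁴.
By symmetry the centroid is at mid-height, ȳ = 60 mm.
Transfer each piece to the centroidal x-axis using Ī + A·d² with d = y − 60:
  web: d = 0 mm → contributes +2 592 000 mm⁴
  top flange (beyond web): d = 54 mm → contributes +2 354 112 mm⁴
  bottom flange (beyond web): d = -54 mm → contributes +2 354 112 mm⁴
Total I = 7 300 224 mm⁴.
For the y-axis: x̄ = 27.1369 mm.
Repeating about the centroidal y-axis gives I_y = 2 324 817 mm⁴.
Polar second moment: J = I_x + I_y = 9 625 041 mm⁴.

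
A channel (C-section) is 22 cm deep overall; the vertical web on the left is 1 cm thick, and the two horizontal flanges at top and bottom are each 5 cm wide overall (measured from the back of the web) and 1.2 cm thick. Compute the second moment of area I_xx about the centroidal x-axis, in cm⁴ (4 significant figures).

I_xx ≈ 1927 cm⁴

Split into non-overlapping primitives; take the origin at the lower-left of the bounding box.
Web: 1 × 22, A = 22 cm², y = 11 cm, Ī = 887.333 cm⁴.
Top flange (beyond web): 4 × 1.2, A = 4.8 cm², y = 21.4 cm, Ī = 0.576 cm⁴.
Bottom flange (beyond web): 4 × 1.2, A = 4.8 cm², y = 0.6 cm, Ī = 0.576 cm⁴.
By symmetry the centroid is at mid-height, ȳ = 11 cm.
Transfer each piece to the centroidal x-axis using Ī + A·d² with d = y − 11:
  web: d = 0 cm → contributes +887.333 cm⁴
  top flange (beyond web): d = 10.4 cm → contributes +519.744 cm⁴
  bottom flange (beyond web): d = -10.4 cm → contributes +519.744 cm⁴
Total I = 1926.82 cm⁴.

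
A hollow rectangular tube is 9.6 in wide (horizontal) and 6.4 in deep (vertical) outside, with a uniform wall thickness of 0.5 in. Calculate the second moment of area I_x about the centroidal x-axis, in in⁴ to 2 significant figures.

I_x ≈ 97 in⁴

Decompose the section into non-overlapping parts with the origin at the bottom-left of its bounding rectangle.
Outer rectangle: 9.6 × 6.4, A = 61.44 in², y = 3.2 in, Ī = 209.7 in⁴.
Inner void (subtracted): 8.6 × 5.4, A = 46.44 in², y = 3.2 in, Ī = 112.8 in⁴.
By symmetry the centroid is at mid-height, ȳ = 3.2 in.
All pieces are centred on the centroidal x-axis, so I = ΣĪ (holes subtracted) = 96.87 in⁴.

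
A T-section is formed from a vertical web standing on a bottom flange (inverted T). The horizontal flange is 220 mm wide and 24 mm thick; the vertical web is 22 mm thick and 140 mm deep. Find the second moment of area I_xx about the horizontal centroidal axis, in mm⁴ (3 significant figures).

Decompose the section into non-overlapping parts with the origin at the bottom-left of its bounding rectangle.
Flange: 220 × 24, A = 5 280 mm², y = 12 mm, Ī = 253 440 mm⁴.
Web: 22 × 140, A = 3 080 mm², y = 94 mm, Ī = 5 030 667 mm⁴.
Centroid: ȳ = ΣA·y / ΣA = 42.211 mm.
Transfer each piece to the horizontal centroidal axis using Ī + A·d² with d = y − 42.211:
  flange: d = -30.211 mm → contributes +5 072 369 mm⁴
  web: d = 51.789 mm → contributes +13 291 687 mm⁴
Total I = 18 364 056 mm⁴.

I_xx ≈ 1.84 × 10⁷ mm⁴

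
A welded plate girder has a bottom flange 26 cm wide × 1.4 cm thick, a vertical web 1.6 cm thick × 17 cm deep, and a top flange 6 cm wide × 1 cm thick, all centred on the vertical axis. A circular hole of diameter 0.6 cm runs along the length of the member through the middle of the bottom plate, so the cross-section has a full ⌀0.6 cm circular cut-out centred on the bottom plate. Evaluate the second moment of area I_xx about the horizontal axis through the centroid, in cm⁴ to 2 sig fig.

Break the section into simple shapes (no overlaps), measuring from the bottom-left corner of the bounding box.
Bottom plate: 26 × 1.4, A = 36.4 cm², y = 0.7 cm, Ī = 5.945 cm⁴.
Web plate: 1.6 × 17, A = 27.2 cm², y = 9.9 cm, Ī = 655.1 cm⁴.
Top plate: 6 × 1, A = 6 cm², y = 18.9 cm, Ī = 0.5 cm⁴.
Hole (subtracted): ⌀0.6, A = 0.2827 cm², y = 0.7 cm, Ī = 0.006362 cm⁴.
Centroid: ȳ = ΣA·y / ΣA = 5.885 cm.
Transfer each piece to the horizontal axis through the centroid using Ī + A·d² with d = y − 5.885:
  bottom plate: d = -5.185 cm → contributes +984.7 cm⁴
  web plate: d = 4.015 cm → contributes +1 093 cm⁴
  top plate: d = 13.01 cm → contributes +1 017 cm⁴
  hole: d = -5.185 cm → contributes −7.609 cm⁴
Total I = 3 087 cm⁴.

I_xx ≈ 3100 cm⁴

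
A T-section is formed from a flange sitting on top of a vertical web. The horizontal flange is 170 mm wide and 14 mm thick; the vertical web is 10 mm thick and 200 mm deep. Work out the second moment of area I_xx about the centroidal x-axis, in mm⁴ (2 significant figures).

I_xx ≈ 1.9 × 10⁷ mm⁴

Decompose the section into non-overlapping parts with the origin at the bottom-left of its bounding rectangle.
Flange: 170 × 14, A = 2 380 mm², y = 207 mm, Ī = 38 873 mm⁴.
Web: 10 × 200, A = 2 000 mm², y = 100 mm, Ī = 6 666 667 mm⁴.
Centroid: ȳ = ΣA·y / ΣA = 158.1 mm.
Transfer each piece to the centroidal x-axis using Ī + A·d² with d = y − 158.1:
  flange: d = 48.86 mm → contributes +5 720 285 mm⁴
  web: d = -58.14 mm → contributes +13 427 547 mm⁴
Total I = 19 147 832 mm⁴.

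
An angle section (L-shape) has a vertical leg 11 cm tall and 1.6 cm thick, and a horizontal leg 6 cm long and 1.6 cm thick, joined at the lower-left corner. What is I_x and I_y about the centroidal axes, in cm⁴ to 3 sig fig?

I_x ≈ 290 cm⁴, I_y ≈ 60.4 cm⁴

Break the section into simple shapes (no overlaps), measuring from the bottom-left corner of the bounding box.
Vertical leg: 1.6 × 11, A = 17.6 cm², y = 5.5 cm, Ī = 177.47 cm⁴.
Horizontal leg (remainder): 4.4 × 1.6, A = 7.04 cm², y = 0.8 cm, Ī = 1.5019 cm⁴.
Centroid: ȳ = ΣA·y / ΣA = 4.1571 cm.
Transfer each piece to the centroidal x-axis using Ī + A·d² with d = y − 4.1571:
  vertical leg: d = 1.3429 cm → contributes +209.2 cm⁴
  horizontal leg (remainder): d = -3.3571 cm → contributes +80.846 cm⁴
Total I = 290.05 cm⁴.
For the y-axis: x̄ = 1.6571 cm.
Repeating about the centroidal y-axis gives I_y = 60.37 cm⁴.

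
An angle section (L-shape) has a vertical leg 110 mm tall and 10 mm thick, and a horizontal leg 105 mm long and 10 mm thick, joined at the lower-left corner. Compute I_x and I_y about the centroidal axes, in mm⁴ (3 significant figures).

I_x ≈ 2.39 × 10⁶ mm⁴, I_y ≈ 2.13 × 10⁶ mm⁴

Break the section into simple shapes (no overlaps), measuring from the bottom-left corner of the bounding box.
Vertical leg: 10 × 110, A = 1 100 mm², y = 55 mm, Ī = 1 109 167 mm⁴.
Horizontal leg (remainder): 95 × 10, A = 950 mm², y = 5 mm, Ī = 7916.7 mm⁴.
Centroid: ȳ = ΣA·y / ΣA = 31.829 mm.
Transfer each piece to the centroidal x-axis using Ī + A·d² with d = y − 31.829:
  vertical leg: d = 23.171 mm → contributes +1 699 738 mm⁴
  horizontal leg (remainder): d = -26.829 mm → contributes +691 736 mm⁴
Total I = 2 391 474 mm⁴.
For the y-axis: x̄ = 29.329 mm.
Repeating about the centroidal y-axis gives I_y = 2 128 661 mm⁴.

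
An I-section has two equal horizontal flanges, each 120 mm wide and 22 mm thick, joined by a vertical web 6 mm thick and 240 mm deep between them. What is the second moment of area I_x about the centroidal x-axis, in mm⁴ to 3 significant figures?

Split into non-overlapping primitives; take the origin at the lower-left of the bounding box.
Bottom flange: 120 × 22, A = 2 640 mm², y = 11 mm, Ī = 106 480 mm⁴.
Web: 6 × 240, A = 1 440 mm², y = 142 mm, Ī = 6 912 000 mm⁴.
Top flange: 120 × 22, A = 2 640 mm², y = 273 mm, Ī = 106 480 mm⁴.
By symmetry the centroid is at mid-height, ȳ = 142 mm.
Transfer each piece to the centroidal x-axis using Ī + A·d² with d = y − 142:
  bottom flange: d = -131 mm → contributes +45 411 520 mm⁴
  web: d = 0 mm → contributes +6 912 000 mm⁴
  top flange: d = 131 mm → contributes +45 411 520 mm⁴
Total I = 97 735 040 mm⁴.

I_x ≈ 9.77 × 10⁷ mm⁴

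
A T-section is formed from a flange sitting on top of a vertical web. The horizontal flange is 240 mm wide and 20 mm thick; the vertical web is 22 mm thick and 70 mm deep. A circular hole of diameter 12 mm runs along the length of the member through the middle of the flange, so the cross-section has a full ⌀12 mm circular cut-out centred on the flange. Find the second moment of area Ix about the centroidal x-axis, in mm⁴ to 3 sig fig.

Split into non-overlapping primitives; take the origin at the lower-left of the bounding box.
Flange: 240 × 20, A = 4 800 mm², y = 80 mm, Ī = 160 000 mm⁴.
Web: 22 × 70, A = 1 540 mm², y = 35 mm, Ī = 628 833 mm⁴.
Hole (subtracted): ⌀12, A = 113.1 mm², y = 80 mm, Ī = 1017.9 mm⁴.
Centroid: ȳ = ΣA·y / ΣA = 68.871 mm.
Transfer each piece to the centroidal x-axis using Ī + A·d² with d = y − 68.871:
  flange: d = 11.129 mm → contributes +754 516 mm⁴
  web: d = -33.871 mm → contributes +2 395 577 mm⁴
  hole: d = 11.129 mm → contributes −15 026 mm⁴
Total I = 3 135 067 mm⁴.

Ix ≈ 3.14 × 10⁶ mm⁴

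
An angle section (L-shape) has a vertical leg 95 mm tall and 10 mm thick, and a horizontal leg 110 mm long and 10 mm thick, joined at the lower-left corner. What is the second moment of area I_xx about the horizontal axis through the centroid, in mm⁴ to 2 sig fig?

I_xx ≈ 1.6 × 10⁶ mm⁴

Decompose the section into non-overlapping parts with the origin at the bottom-left of its bounding rectangle.
Vertical leg: 10 × 95, A = 950 mm², y = 47.5 mm, Ī = 714 479 mm⁴.
Horizontal leg (remainder): 100 × 10, A = 1 000 mm², y = 5 mm, Ī = 8 333 mm⁴.
Centroid: ȳ = ΣA·y / ΣA = 25.71 mm.
Transfer each piece to the horizontal axis through the centroid using Ī + A·d² with d = y − 25.71:
  vertical leg: d = 21.79 mm → contributes +1 165 745 mm⁴
  horizontal leg (remainder): d = -20.71 mm → contributes +437 036 mm⁴
Total I = 1 602 780 mm⁴.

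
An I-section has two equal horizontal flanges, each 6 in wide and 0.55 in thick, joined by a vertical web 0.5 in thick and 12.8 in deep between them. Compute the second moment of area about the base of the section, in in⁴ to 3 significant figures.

I_base ≈ 1010 in⁴

Decompose the section into non-overlapping parts with the origin at the bottom-left of its bounding rectangle.
Bottom flange: 6 × 0.55, A = 3.3 in², y = 0.275 in, Ī = 0.083188 in⁴.
Web: 0.5 × 12.8, A = 6.4 in², y = 6.95 in, Ī = 87.381 in⁴.
Top flange: 6 × 0.55, A = 3.3 in², y = 13.625 in, Ī = 0.083188 in⁴.
Transfer each piece to the base of the section using Ī + A·d² with d = y − 0:
  bottom flange: d = 0.275 in → contributes +0.33275 in⁴
  web: d = 6.95 in → contributes +396.52 in⁴
  top flange: d = 13.625 in → contributes +612.7 in⁴
Total I = 1009.5 in⁴.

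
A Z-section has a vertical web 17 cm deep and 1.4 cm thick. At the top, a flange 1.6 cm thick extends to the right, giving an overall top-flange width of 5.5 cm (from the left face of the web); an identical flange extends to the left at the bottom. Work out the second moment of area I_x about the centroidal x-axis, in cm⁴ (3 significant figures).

Decompose the section into non-overlapping parts with the origin at the bottom-left of its bounding rectangle.
Web: 1.4 × 17, A = 23.8 cm², y = 8.5 cm, Ī = 573.18 cm⁴.
Top flange (beyond web): 4.1 × 1.6, A = 6.56 cm², y = 16.2 cm, Ī = 1.3995 cm⁴.
Bottom flange (beyond web): 4.1 × 1.6, A = 6.56 cm², y = 0.8 cm, Ī = 1.3995 cm⁴.
Centroid: ȳ = ΣA·y / ΣA = 8.5 cm.
Transfer each piece to the centroidal x-axis using Ī + A·d² with d = y − 8.5:
  web: d = 0 cm → contributes +573.18 cm⁴
  top flange (beyond web): d = 7.7 cm → contributes +390.34 cm⁴
  bottom flange (beyond web): d = -7.7 cm → contributes +390.34 cm⁴
Total I = 1353.9 cm⁴.

I_x ≈ 1350 cm⁴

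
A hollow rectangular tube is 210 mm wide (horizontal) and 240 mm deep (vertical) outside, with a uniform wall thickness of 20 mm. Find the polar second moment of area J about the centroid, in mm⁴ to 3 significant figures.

Break the section into simple shapes (no overlaps), measuring from the bottom-left corner of the bounding box.
Outer rectangle: 210 × 240, A = 50 400 mm², y = 120 mm, Ī = 241 920 000 mm⁴.
Inner void (subtracted): 170 × 200, A = 34 000 mm², y = 120 mm, Ī = 113 333 333 mm⁴.
By symmetry the centroid is at mid-height, ȳ = 120 mm.
All pieces are centred on the centroidal x-axis, so I = ΣĪ (holes subtracted) = 128 586 667 mm⁴.
Repeating about the centroidal y-axis gives I_y = 103 336 667 mm⁴.
Polar second moment: J = I_x + I_y = 231 923 333 mm⁴.

J ≈ 2.32 × 10⁸ mm⁴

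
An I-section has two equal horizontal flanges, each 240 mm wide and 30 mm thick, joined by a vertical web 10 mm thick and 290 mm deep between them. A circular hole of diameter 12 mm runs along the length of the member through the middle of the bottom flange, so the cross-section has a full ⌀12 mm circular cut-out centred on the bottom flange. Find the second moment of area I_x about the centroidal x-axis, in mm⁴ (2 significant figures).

Treat the section as a set of non-overlapping primitives; coordinates are from the bounding-box lower-left.
Bottom flange: 240 × 30, A = 7 200 mm², y = 15 mm, Ī = 540 000 mm⁴.
Web: 10 × 290, A = 2 900 mm², y = 175 mm, Ī = 20 324 167 mm⁴.
Top flange: 240 × 30, A = 7 200 mm², y = 335 mm, Ī = 540 000 mm⁴.
Hole (subtracted): ⌀12, A = 113.1 mm², y = 15 mm, Ī = 1 018 mm⁴.
Centroid: ȳ = ΣA·y / ΣA = 176.1 mm.
Transfer each piece to the centroidal x-axis using Ī + A·d² with d = y − 176.1:
  bottom flange: d = -161.1 mm → contributes +187 293 794 mm⁴
  web: d = -1.053 mm → contributes +20 327 381 mm⁴
  top flange: d = 158.9 mm → contributes +182 442 169 mm⁴
  hole: d = -161.1 mm → contributes −2 934 540 mm⁴
Total I = 387 128 805 mm⁴.

I_x ≈ 3.9 × 10⁸ mm⁴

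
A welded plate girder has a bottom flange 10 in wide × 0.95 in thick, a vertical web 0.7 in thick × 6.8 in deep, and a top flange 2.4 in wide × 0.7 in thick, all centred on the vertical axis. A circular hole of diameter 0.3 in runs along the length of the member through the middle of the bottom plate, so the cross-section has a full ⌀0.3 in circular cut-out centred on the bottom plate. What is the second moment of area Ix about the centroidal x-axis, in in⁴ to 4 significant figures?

Ix ≈ 126.7 in⁴

Break the section into simple shapes (no overlaps), measuring from the bottom-left corner of the bounding box.
Bottom plate: 10 × 0.95, A = 9.5 in², y = 0.475 in, Ī = 0.714479 in⁴.
Web plate: 0.7 × 6.8, A = 4.76 in², y = 4.35 in, Ī = 18.3419 in⁴.
Top plate: 2.4 × 0.7, A = 1.68 in², y = 8.1 in, Ī = 0.0686 in⁴.
Hole (subtracted): ⌀0.3, A = 0.0706858 in², y = 0.475 in, Ī = 0.000397608 in⁴.
Centroid: ȳ = ΣA·y / ΣA = 2.44452 in.
Transfer each piece to the centroidal x-axis using Ī + A·d² with d = y − 2.44452:
  bottom plate: d = -1.96952 in → contributes +37.5652 in⁴
  web plate: d = 1.90548 in → contributes +35.6247 in⁴
  top plate: d = 5.65548 in → contributes +53.8024 in⁴
  hole: d = -1.96952 in → contributes −0.27459 in⁴
Total I = 126.718 in⁴.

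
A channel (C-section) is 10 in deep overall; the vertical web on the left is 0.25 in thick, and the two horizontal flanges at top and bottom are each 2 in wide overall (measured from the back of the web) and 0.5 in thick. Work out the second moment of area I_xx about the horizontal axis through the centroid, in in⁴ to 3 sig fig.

Break the section into simple shapes (no overlaps), measuring from the bottom-left corner of the bounding box.
Web: 0.25 × 10, A = 2.5 in², y = 5 in, Ī = 20.833 in⁴.
Top flange (beyond web): 1.75 × 0.5, A = 0.875 in², y = 9.75 in, Ī = 0.018229 in⁴.
Bottom flange (beyond web): 1.75 × 0.5, A = 0.875 in², y = 0.25 in, Ī = 0.018229 in⁴.
By symmetry the centroid is at mid-height, ȳ = 5 in.
Transfer each piece to the horizontal axis through the centroid using Ī + A·d² with d = y − 5:
  web: d = 0 in → contributes +20.833 in⁴
  top flange (beyond web): d = 4.75 in → contributes +19.76 in⁴
  bottom flange (beyond web): d = -4.75 in → contributes +19.76 in⁴
Total I = 60.354 in⁴.

I_xx ≈ 60.4 in⁴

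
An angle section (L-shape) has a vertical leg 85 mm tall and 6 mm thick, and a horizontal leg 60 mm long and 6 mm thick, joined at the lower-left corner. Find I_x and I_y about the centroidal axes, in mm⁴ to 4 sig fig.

Treat the section as a set of non-overlapping primitives; coordinates are from the bounding-box lower-left.
Vertical leg: 6 × 85, A = 510 mm², y = 42.5 mm, Ī = 307 063 mm⁴.
Horizontal leg (remainder): 54 × 6, A = 324 mm², y = 3 mm, Ī = 972 mm⁴.
Centroid: ȳ = ΣA·y / ΣA = 27.1547 mm.
Transfer each piece to the centroidal x-axis using Ī + A·d² with d = y − 27.1547:
  vertical leg: d = 15.3453 mm → contributes +427 157 mm⁴
  horizontal leg (remainder): d = -24.1547 mm → contributes +190 009 mm⁴
Total I = 617 166 mm⁴.
For the y-axis: x̄ = 14.6547 mm.
Repeating about the centroidal y-axis gives I_y = 258 579 mm⁴.

I_x ≈ 6.172 × 10⁵ mm⁴, I_y ≈ 2.586 × 10⁵ mm⁴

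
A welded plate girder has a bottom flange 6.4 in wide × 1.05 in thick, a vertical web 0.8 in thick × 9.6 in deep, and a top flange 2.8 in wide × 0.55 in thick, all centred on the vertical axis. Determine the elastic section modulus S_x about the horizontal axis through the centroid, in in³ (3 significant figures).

Break the section into simple shapes (no overlaps), measuring from the bottom-left corner of the bounding box.
Bottom plate: 6.4 × 1.05, A = 6.72 in², y = 0.525 in, Ī = 0.6174 in⁴.
Web plate: 0.8 × 9.6, A = 7.68 in², y = 5.85 in, Ī = 58.982 in⁴.
Top plate: 2.8 × 0.55, A = 1.54 in², y = 10.925 in, Ī = 0.038821 in⁴.
Centroid: ȳ = ΣA·y / ΣA = 4.0954 in.
Transfer each piece to the horizontal axis through the centroid using Ī + A·d² with d = y − 4.0954:
  bottom plate: d = -3.5704 in → contributes +86.282 in⁴
  web plate: d = 1.7546 in → contributes +82.627 in⁴
  top plate: d = 6.8296 in → contributes +71.87 in⁴
Total I = 240.78 in⁴.
Extreme fibre distance c = 7.1046 in; S = I/c = 33.89 in³.

S_x ≈ 33.9 in³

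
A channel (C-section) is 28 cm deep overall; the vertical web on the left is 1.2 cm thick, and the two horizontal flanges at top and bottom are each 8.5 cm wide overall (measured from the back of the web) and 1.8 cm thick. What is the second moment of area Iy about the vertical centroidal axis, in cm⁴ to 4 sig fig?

Decompose the section into non-overlapping parts with the origin at the bottom-left of its bounding rectangle.
Web: 1.2 × 28, A = 33.6 cm², x = 0.6 cm, Ī = 4.032 cm⁴.
Top flange (beyond web): 7.3 × 1.8, A = 13.14 cm², x = 4.85 cm, Ī = 58.3526 cm⁴.
Bottom flange (beyond web): 7.3 × 1.8, A = 13.14 cm², x = 4.85 cm, Ī = 58.3526 cm⁴.
Centroid: x̄ = ΣA·x / ΣA = 2.46523 cm.
Transfer each piece to the vertical centroidal axis using Ī + A·d² with d = x − 2.46523:
  web: d = -1.86523 cm → contributes +120.929 cm⁴
  top flange (beyond web): d = 2.38477 cm → contributes +133.081 cm⁴
  bottom flange (beyond web): d = 2.38477 cm → contributes +133.081 cm⁴
Total I = 387.092 cm⁴.

Iy ≈ 387.1 cm⁴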